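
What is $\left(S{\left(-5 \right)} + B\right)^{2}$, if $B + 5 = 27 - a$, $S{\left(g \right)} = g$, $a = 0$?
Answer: $289$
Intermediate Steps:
$B = 22$ ($B = -5 + \left(27 - 0\right) = -5 + \left(27 + 0\right) = -5 + 27 = 22$)
$\left(S{\left(-5 \right)} + B\right)^{2} = \left(-5 + 22\right)^{2} = 17^{2} = 289$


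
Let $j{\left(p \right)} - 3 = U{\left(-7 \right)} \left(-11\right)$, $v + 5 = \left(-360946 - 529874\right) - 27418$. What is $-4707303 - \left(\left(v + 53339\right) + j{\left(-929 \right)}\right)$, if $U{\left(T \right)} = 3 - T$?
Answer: $-3842292$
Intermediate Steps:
$v = -918243$ ($v = -5 - 918238 = -918243$)
$j{\left(p \right)} = -107$ ($j{\left(p \right)} = 3 + \left(3 - -7\right) \left(-11\right) = 3 + \left(3 + 7\right) \left(-11\right) = 3 + 10 \left(-11\right) = 3 - 110 = -107$)
$-4707303 - \left(\left(v + 53339\right) + j{\left(-929 \right)}\right) = -4707303 - \left(\left(-918243 + 53339\right) - 107\right) = -4707303 - \left(-864904 - 107\right) = -4707303 - -865011 = -4707303 + 865011 = -3842292$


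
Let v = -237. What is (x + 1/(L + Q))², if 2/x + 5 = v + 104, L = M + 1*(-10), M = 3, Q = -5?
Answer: 81/8464 ≈ 0.0095699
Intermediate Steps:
L = -7 (L = 3 + 1*(-10) = 3 - 10 = -7)
x = -1/69 (x = 2/(-5 + (-237 + 104)) = 2/(-5 - 133) = 2/(-138) = 2*(-1/138) = -1/69 ≈ -0.014493)
(x + 1/(L + Q))² = (-1/69 + 1/(-7 - 5))² = (-1/69 + 1/(-12))² = (-1/69 - 1/12)² = (-9/92)² = 81/8464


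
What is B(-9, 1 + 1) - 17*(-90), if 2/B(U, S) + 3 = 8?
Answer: 7652/5 ≈ 1530.4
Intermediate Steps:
B(U, S) = ⅖ (B(U, S) = 2/(-3 + 8) = 2/5 = 2*(⅕) = ⅖)
B(-9, 1 + 1) - 17*(-90) = ⅖ - 17*(-90) = ⅖ + 1530 = 7652/5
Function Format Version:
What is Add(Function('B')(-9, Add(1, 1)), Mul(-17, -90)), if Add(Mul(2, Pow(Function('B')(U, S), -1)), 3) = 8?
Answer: Rational(7652, 5) ≈ 1530.4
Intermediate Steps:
Function('B')(U, S) = Rational(2, 5) (Function('B')(U, S) = Mul(2, Pow(Add(-3, 8), -1)) = Mul(2, Pow(5, -1)) = Mul(2, Rational(1, 5)) = Rational(2, 5))
Add(Function('B')(-9, Add(1, 1)), Mul(-17, -90)) = Add(Rational(2, 5), Mul(-17, -90)) = Add(Rational(2, 5), 1530) = Rational(7652, 5)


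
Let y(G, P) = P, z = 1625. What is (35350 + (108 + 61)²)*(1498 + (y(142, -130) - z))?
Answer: -16425127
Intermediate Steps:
(35350 + (108 + 61)²)*(1498 + (y(142, -130) - z)) = (35350 + (108 + 61)²)*(1498 + (-130 - 1*1625)) = (35350 + 169²)*(1498 + (-130 - 1625)) = (35350 + 28561)*(1498 - 1755) = 63911*(-257) = -16425127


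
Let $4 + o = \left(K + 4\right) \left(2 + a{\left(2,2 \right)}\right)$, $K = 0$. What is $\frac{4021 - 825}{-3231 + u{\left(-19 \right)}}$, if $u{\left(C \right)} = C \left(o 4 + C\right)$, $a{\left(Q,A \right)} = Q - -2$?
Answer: $- \frac{1598}{2195} \approx -0.72802$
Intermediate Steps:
$a{\left(Q,A \right)} = 2 + Q$ ($a{\left(Q,A \right)} = Q + 2 = 2 + Q$)
$o = 20$ ($o = -4 + \left(0 + 4\right) \left(2 + \left(2 + 2\right)\right) = -4 + 4 \left(2 + 4\right) = -4 + 4 \cdot 6 = -4 + 24 = 20$)
$u{\left(C \right)} = C \left(80 + C\right)$ ($u{\left(C \right)} = C \left(20 \cdot 4 + C\right) = C \left(80 + C\right)$)
$\frac{4021 - 825}{-3231 + u{\left(-19 \right)}} = \frac{4021 - 825}{-3231 - 19 \left(80 - 19\right)} = \frac{3196}{-3231 - 1159} = \frac{3196}{-4390} = 3196 \left(- \frac{1}{4390}\right) = - \frac{1598}{2195}$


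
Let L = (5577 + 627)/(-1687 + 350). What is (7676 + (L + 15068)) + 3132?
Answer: 34590008/1337 ≈ 25871.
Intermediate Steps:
L = -6204/1337 (L = 6204/(-1337) = 6204*(-1/1337) = -6204/1337 ≈ -4.6402)
(7676 + (L + 15068)) + 3132 = (7676 + (-6204/1337 + 15068)) + 3132 = (7676 + 20139712/1337) + 3132 = 30402524/1337 + 3132 = 34590008/1337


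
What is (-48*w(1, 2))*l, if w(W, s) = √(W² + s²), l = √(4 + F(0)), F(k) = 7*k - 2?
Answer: -48*√10 ≈ -151.79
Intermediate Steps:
F(k) = -2 + 7*k
l = √2 (l = √(4 + (-2 + 7*0)) = √(4 + (-2 + 0)) = √(4 - 2) = √2 ≈ 1.4142)
(-48*w(1, 2))*l = (-48*√(1² + 2²))*√2 = (-48*√(1 + 4))*√2 = (-48*√5)*√2 = -48*√10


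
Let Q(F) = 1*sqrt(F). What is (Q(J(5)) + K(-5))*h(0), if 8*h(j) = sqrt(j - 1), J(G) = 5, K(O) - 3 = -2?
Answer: I*(1 + sqrt(5))/8 ≈ 0.40451*I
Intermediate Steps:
K(O) = 1 (K(O) = 3 - 2 = 1)
Q(F) = sqrt(F)
h(j) = sqrt(-1 + j)/8 (h(j) = sqrt(j - 1)/8 = sqrt(-1 + j)/8)
(Q(J(5)) + K(-5))*h(0) = (sqrt(5) + 1)*(sqrt(-1 + 0)/8) = (1 + sqrt(5))*(sqrt(-1)/8) = (1 + sqrt(5))*(I/8) = I*(1 + sqrt(5))/8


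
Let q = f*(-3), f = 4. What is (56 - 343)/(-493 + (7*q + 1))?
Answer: 287/576 ≈ 0.49826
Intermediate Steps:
q = -12 (q = 4*(-3) = -12)
(56 - 343)/(-493 + (7*q + 1)) = (56 - 343)/(-493 + (7*(-12) + 1)) = -287/(-493 + (-84 + 1)) = -287/(-493 - 83) = -287/(-576) = -287*(-1/576) = 287/576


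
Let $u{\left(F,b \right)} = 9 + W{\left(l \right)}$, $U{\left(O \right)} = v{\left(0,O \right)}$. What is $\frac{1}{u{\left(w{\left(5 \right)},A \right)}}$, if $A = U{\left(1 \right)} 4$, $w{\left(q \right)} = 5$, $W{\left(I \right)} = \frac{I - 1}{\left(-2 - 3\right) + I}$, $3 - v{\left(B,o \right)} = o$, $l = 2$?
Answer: $\frac{3}{26} \approx 0.11538$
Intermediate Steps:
$v{\left(B,o \right)} = 3 - o$
$U{\left(O \right)} = 3 - O$
$W{\left(I \right)} = \frac{-1 + I}{-5 + I}$
$A = 8$ ($A = \left(3 - 1\right) 4 = 2 \cdot 4 = 8$)
$u{\left(F,b \right)} = \frac{26}{3}$ ($u{\left(F,b \right)} = 9 + \frac{-1 + 2}{-5 + 2} = 9 + \frac{1}{-3} \cdot 1 = 9 - \frac{1}{3} = \frac{26}{3}$)
$\frac{1}{u{\left(w{\left(5 \right)},A \right)}} = \frac{1}{\frac{26}{3}} = \frac{3}{26}$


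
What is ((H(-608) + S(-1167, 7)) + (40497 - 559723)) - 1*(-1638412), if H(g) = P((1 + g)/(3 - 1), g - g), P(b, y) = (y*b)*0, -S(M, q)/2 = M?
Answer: 1121520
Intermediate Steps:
S(M, q) = -2*M
P(b, y) = 0 (P(b, y) = (b*y)*0 = 0)
H(g) = 0
((H(-608) + S(-1167, 7)) + (40497 - 559723)) - 1*(-1638412) = ((0 - 2*(-1167)) + (40497 - 559723)) - 1*(-1638412) = ((0 + 2334) - 519226) + 1638412 = (2334 - 519226) + 1638412 = -516892 + 1638412 = 1121520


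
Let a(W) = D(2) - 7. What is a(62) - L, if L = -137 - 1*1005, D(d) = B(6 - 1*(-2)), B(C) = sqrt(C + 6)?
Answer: 1135 + sqrt(14) ≈ 1138.7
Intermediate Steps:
B(C) = sqrt(6 + C)
D(d) = sqrt(14) (D(d) = sqrt(6 + (6 - 1*(-2))) = sqrt(6 + (6 + 2)) = sqrt(6 + 8) = sqrt(14))
L = -1142 (L = -137 - 1005 = -1142)
a(W) = -7 + sqrt(14) (a(W) = sqrt(14) - 7 = -7 + sqrt(14))
a(62) - L = (-7 + sqrt(14)) - 1*(-1142) = (-7 + sqrt(14)) + 1142 = 1135 + sqrt(14)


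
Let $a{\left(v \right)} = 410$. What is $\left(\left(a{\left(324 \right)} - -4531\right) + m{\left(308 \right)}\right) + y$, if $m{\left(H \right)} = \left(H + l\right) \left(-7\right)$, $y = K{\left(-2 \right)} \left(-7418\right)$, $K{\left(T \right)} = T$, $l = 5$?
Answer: $17586$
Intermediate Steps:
$y = 14836$ ($y = \left(-2\right) \left(-7418\right) = 14836$)
$m{\left(H \right)} = -35 - 7 H$ ($m{\left(H \right)} = \left(H + 5\right) \left(-7\right) = \left(5 + H\right) \left(-7\right) = -35 - 7 H$)
$\left(\left(a{\left(324 \right)} - -4531\right) + m{\left(308 \right)}\right) + y = \left(\left(410 - -4531\right) - 2191\right) + 14836 = \left(\left(410 + 4531\right) - 2191\right) + 14836 = \left(4941 - 2191\right) + 14836 = 2750 + 14836 = 17586$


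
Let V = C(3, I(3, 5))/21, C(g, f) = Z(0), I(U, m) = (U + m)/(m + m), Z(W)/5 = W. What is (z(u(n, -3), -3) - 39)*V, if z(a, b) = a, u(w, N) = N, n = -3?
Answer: 0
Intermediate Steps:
Z(W) = 5*W
I(U, m) = (U + m)/(2*m) (I(U, m) = (U + m)/((2*m)) = (U + m)*(1/(2*m)) = (U + m)/(2*m))
C(g, f) = 0 (C(g, f) = 5*0 = 0)
V = 0 (V = 0/21 = 0*(1/21) = 0)
(z(u(n, -3), -3) - 39)*V = (-3 - 39)*0 = -42*0 = 0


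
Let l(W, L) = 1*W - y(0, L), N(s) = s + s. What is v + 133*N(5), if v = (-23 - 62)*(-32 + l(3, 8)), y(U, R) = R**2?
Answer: 9235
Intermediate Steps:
N(s) = 2*s
l(W, L) = W - L**2 (l(W, L) = 1*W - L**2 = W - L**2)
v = 7905 (v = (-23 - 62)*(-32 + (3 - 1*8**2)) = -85*(-32 + (3 - 1*64)) = -85*(-32 + (3 - 64)) = -85*(-32 - 61) = -85*(-93) = 7905)
v + 133*N(5) = 7905 + 133*(2*5) = 7905 + 133*10 = 7905 + 1330 = 9235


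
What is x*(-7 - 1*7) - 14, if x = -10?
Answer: 126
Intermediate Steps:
x*(-7 - 1*7) - 14 = -10*(-7 - 1*7) - 14 = -10*(-7 - 7) - 14 = -10*(-14) - 14 = 140 - 14 = 126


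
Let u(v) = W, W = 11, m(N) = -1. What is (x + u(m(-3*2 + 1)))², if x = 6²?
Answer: 2209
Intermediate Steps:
u(v) = 11
x = 36
(x + u(m(-3*2 + 1)))² = (36 + 11)² = 47² = 2209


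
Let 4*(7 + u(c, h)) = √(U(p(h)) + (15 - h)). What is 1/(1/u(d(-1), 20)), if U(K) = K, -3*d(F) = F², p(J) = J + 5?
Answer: -7 + √5/2 ≈ -5.8820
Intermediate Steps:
p(J) = 5 + J
d(F) = -F²/3
u(c, h) = -7 + √5/2 (u(c, h) = -7 + √((5 + h) + (15 - h))/4 = -7 + √20/4 = -7 + (2*√5)/4 = -7 + √5/2)
1/(1/u(d(-1), 20)) = 1/(1/(-7 + √5/2)) = -7 + √5/2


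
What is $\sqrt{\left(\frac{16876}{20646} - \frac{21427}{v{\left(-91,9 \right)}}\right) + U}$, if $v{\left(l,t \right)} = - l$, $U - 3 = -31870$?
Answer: $\frac{i \sqrt{64236715369762}}{44733} \approx 179.17 i$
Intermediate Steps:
$U = -31867$ ($U = 3 - 31870 = -31867$)
$\sqrt{\left(\frac{16876}{20646} - \frac{21427}{v{\left(-91,9 \right)}}\right) + U} = \sqrt{\left(\frac{16876}{20646} - \frac{21427}{\left(-1\right) \left(-91\right)}\right) - 31867} = \sqrt{\left(16876 \cdot \frac{1}{20646} - \frac{21427}{91}\right) - 31867} = \sqrt{\left(\frac{8438}{10323} - \frac{3061}{13}\right) - 31867} = \sqrt{- \frac{31489009}{134199} - 31867} = \sqrt{- \frac{4308008542}{134199}} = \frac{i \sqrt{64236715369762}}{44733}$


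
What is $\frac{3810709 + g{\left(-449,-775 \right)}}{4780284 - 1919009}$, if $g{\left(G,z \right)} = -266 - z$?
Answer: $\frac{3811218}{2861275} \approx 1.332$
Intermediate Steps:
$\frac{3810709 + g{\left(-449,-775 \right)}}{4780284 - 1919009} = \frac{3810709 - -509}{4780284 - 1919009} = \frac{3810709 + \left(-266 + 775\right)}{2861275} = \left(3810709 + 509\right) \frac{1}{2861275} = 3811218 \cdot \frac{1}{2861275} = \frac{3811218}{2861275}$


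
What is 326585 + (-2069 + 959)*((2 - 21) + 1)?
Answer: 346565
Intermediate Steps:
326585 + (-2069 + 959)*((2 - 21) + 1) = 326585 - 1110*(-19 + 1) = 326585 - 1110*(-18) = 326585 + 19980 = 346565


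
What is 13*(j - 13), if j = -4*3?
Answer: -325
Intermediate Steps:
j = -12
13*(j - 13) = 13*(-12 - 13) = 13*(-25) = -325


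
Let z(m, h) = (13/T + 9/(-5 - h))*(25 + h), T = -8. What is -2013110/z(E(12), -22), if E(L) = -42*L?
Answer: 273782960/447 ≈ 6.1249e+5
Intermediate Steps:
z(m, h) = (25 + h)*(-13/8 + 9/(-5 - h)) (z(m, h) = (13/(-8) + 9/(-5 - h))*(25 + h) = (13*(-1/8) + 9/(-5 - h))*(25 + h) = (-13/8 + 9/(-5 - h))*(25 + h) = (25 + h)*(-13/8 + 9/(-5 - h)))
-2013110/z(E(12), -22) = -2013110*8*(5 - 22)/(-3425 - 462*(-22) - 13*(-22)**2) = -2013110*(-136/(-3425 + 10164 - 13*484)) = -2013110*(-136/(-3425 + 10164 - 6292)) = -2013110/((1/8)*(-1/17)*447) = -2013110/(-447/136) = -2013110*(-136/447) = 273782960/447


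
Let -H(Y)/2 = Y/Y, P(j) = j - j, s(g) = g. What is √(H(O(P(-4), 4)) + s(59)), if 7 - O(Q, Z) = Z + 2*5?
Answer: √57 ≈ 7.5498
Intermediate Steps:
P(j) = 0
O(Q, Z) = -3 - Z (O(Q, Z) = 7 - (Z + 2*5) = 7 - (Z + 10) = 7 - (10 + Z) = 7 + (-10 - Z) = -3 - Z)
H(Y) = -2 (H(Y) = -2*Y/Y = -2*1 = -2)
√(H(O(P(-4), 4)) + s(59)) = √(-2 + 59) = √57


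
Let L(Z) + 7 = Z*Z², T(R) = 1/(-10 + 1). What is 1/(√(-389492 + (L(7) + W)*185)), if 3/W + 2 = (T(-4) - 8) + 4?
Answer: -I*√39618161/3601651 ≈ -0.0017476*I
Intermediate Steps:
T(R) = -⅑ (T(R) = 1/(-9) = -⅑)
L(Z) = -7 + Z³ (L(Z) = -7 + Z*Z² = -7 + Z³)
W = -27/55 (W = 3/(-2 + ((-⅑ - 8) + 4)) = 3/(-2 + (-73/9 + 4)) = 3/(-2 - 37/9) = 3/(-55/9) = 3*(-9/55) = -27/55 ≈ -0.49091)
1/(√(-389492 + (L(7) + W)*185)) = 1/(√(-389492 + ((-7 + 7³) - 27/55)*185)) = 1/(√(-389492 + ((-7 + 343) - 27/55)*185)) = 1/(√(-389492 + (336 - 27/55)*185)) = 1/(√(-389492 + (18453/55)*185)) = 1/(√(-389492 + 682761/11)) = 1/(√(-3601651/11)) = 1/(I*√39618161/11) = -I*√39618161/3601651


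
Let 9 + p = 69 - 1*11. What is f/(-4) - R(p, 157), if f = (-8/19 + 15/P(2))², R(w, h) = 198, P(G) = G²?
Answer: -4638601/23104 ≈ -200.77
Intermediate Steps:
p = 49 (p = -9 + (69 - 1*11) = -9 + (69 - 11) = -9 + 58 = 49)
f = 64009/5776 (f = (-8/19 + 15/(2²))² = (-8*1/19 + 15/4)² = (-8/19 + 15*(¼))² = (-8/19 + 15/4)² = (253/76)² = 64009/5776 ≈ 11.082)
f/(-4) - R(p, 157) = (64009/5776)/(-4) - 1*198 = -¼*64009/5776 - 198 = -64009/23104 - 198 = -4638601/23104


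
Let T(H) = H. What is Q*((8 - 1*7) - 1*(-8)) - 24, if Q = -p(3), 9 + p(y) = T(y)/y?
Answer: 48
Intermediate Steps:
p(y) = -8 (p(y) = -9 + y/y = -9 + 1 = -8)
Q = 8 (Q = -1*(-8) = 8)
Q*((8 - 1*7) - 1*(-8)) - 24 = 8*((8 - 1*7) - 1*(-8)) - 24 = 8*((8 - 7) + 8) - 24 = 8*(1 + 8) - 24 = 8*9 - 24 = 72 - 24 = 48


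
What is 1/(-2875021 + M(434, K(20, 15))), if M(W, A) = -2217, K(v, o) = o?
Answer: -1/2877238 ≈ -3.4756e-7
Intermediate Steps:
1/(-2875021 + M(434, K(20, 15))) = 1/(-2875021 - 2217) = 1/(-2877238) = -1/2877238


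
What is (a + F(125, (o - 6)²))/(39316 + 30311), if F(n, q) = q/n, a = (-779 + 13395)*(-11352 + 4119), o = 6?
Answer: -30417176/23209 ≈ -1310.6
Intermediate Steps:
a = -91251528 (a = 12616*(-7233) = -91251528)
(a + F(125, (o - 6)²))/(39316 + 30311) = (-91251528 + (6 - 6)²/125)/(39316 + 30311) = (-91251528 + 0²*(1/125))/69627 = (-91251528 + 0*(1/125))*(1/69627) = (-91251528 + 0)*(1/69627) = -91251528*1/69627 = -30417176/23209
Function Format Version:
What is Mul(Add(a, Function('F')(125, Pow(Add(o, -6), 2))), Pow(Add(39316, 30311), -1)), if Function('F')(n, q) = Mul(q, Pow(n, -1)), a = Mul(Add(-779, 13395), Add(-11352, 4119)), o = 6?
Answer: Rational(-30417176, 23209) ≈ -1310.6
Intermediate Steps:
a = -91251528 (a = Mul(12616, -7233) = -91251528)
Mul(Add(a, Function('F')(125, Pow(Add(o, -6), 2))), Pow(Add(39316, 30311), -1)) = Mul(Add(-91251528, Mul(Pow(Add(6, -6), 2), Pow(125, -1))), Pow(Add(39316, 30311), -1)) = Mul(Add(-91251528, Mul(Pow(0, 2), Rational(1, 125))), Pow(69627, -1)) = Mul(Add(-91251528, Mul(0, Rational(1, 125))), Rational(1, 69627)) = Mul(Add(-91251528, 0), Rational(1, 69627)) = Mul(-91251528, Rational(1, 69627)) = Rational(-30417176, 23209)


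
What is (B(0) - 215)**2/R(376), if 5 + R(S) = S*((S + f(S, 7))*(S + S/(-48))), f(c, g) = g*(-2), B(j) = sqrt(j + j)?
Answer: 138675/150335689 ≈ 0.00092244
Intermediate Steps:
B(j) = sqrt(2)*sqrt(j) (B(j) = sqrt(2*j) = sqrt(2)*sqrt(j))
f(c, g) = -2*g
R(S) = -5 + 47*S**2*(-14 + S)/48 (R(S) = -5 + S*((S - 2*7)*(S + S/(-48))) = -5 + S*((S - 14)*(S + S*(-1/48))) = -5 + S*((-14 + S)*(S - S/48)) = -5 + S*((-14 + S)*(47*S/48)) = -5 + S*(47*S*(-14 + S)/48) = -5 + 47*S**2*(-14 + S)/48)
(B(0) - 215)**2/R(376) = (sqrt(2)*sqrt(0) - 215)**2/(-5 - 329/24*376**2 + (47/48)*376**3) = (sqrt(2)*0 - 215)**2/(-5 - 329/24*141376 + (47/48)*53157376) = (0 - 215)**2/(-5 - 5814088/3 + 156149792/3) = (-215)**2/(150335689/3) = 46225*(3/150335689) = 138675/150335689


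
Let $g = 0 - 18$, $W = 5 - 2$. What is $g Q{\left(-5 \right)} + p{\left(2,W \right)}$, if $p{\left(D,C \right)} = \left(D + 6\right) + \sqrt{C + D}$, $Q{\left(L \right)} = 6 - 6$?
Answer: $8 + \sqrt{5} \approx 10.236$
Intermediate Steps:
$W = 3$
$Q{\left(L \right)} = 0$ ($Q{\left(L \right)} = 6 - 6 = 0$)
$g = -18$ ($g = 0 - 18 = -18$)
$p{\left(D,C \right)} = 6 + D + \sqrt{C + D}$ ($p{\left(D,C \right)} = \left(6 + D\right) + \sqrt{C + D} = 6 + D + \sqrt{C + D}$)
$g Q{\left(-5 \right)} + p{\left(2,W \right)} = \left(-18\right) 0 + \left(6 + 2 + \sqrt{3 + 2}\right) = 0 + \left(6 + 2 + \sqrt{5}\right) = 0 + \left(8 + \sqrt{5}\right) = 8 + \sqrt{5}$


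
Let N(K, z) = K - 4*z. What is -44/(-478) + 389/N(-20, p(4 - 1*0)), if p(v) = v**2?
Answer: -91123/20076 ≈ -4.5389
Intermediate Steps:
-44/(-478) + 389/N(-20, p(4 - 1*0)) = -44/(-478) + 389/(-20 - 4*(4 - 1*0)**2) = -44*(-1/478) + 389/(-20 - 4*(4 + 0)**2) = 22/239 + 389/(-20 - 4*4**2) = 22/239 + 389/(-20 - 4*16) = 22/239 + 389/(-20 - 64) = 22/239 + 389/(-84) = 22/239 + 389*(-1/84) = 22/239 - 389/84 = -91123/20076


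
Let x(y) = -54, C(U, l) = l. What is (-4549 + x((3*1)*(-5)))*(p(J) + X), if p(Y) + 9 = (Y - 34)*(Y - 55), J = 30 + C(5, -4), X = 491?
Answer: -3286542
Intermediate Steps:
J = 26 (J = 30 - 4 = 26)
p(Y) = -9 + (-55 + Y)*(-34 + Y) (p(Y) = -9 + (Y - 34)*(Y - 55) = -9 + (-34 + Y)*(-55 + Y) = -9 + (-55 + Y)*(-34 + Y))
(-4549 + x((3*1)*(-5)))*(p(J) + X) = (-4549 - 54)*((1861 + 26² - 89*26) + 491) = -4603*((1861 + 676 - 2314) + 491) = -4603*(223 + 491) = -4603*714 = -3286542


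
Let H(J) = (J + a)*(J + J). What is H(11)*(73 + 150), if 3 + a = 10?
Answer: 88308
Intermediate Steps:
a = 7 (a = -3 + 10 = 7)
H(J) = 2*J*(7 + J) (H(J) = (J + 7)*(J + J) = (7 + J)*(2*J) = 2*J*(7 + J))
H(11)*(73 + 150) = (2*11*(7 + 11))*(73 + 150) = (2*11*18)*223 = 396*223 = 88308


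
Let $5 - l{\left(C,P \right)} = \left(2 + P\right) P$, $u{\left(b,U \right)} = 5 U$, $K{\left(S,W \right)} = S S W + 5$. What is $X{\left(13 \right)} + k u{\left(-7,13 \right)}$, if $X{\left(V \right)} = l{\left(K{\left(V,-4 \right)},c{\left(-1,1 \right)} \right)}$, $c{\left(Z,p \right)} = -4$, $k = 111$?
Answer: $7212$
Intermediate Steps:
$K{\left(S,W \right)} = 5 + W S^{2}$ ($K{\left(S,W \right)} = S^{2} W + 5 = W S^{2} + 5 = 5 + W S^{2}$)
$l{\left(C,P \right)} = 5 - P \left(2 + P\right)$ ($l{\left(C,P \right)} = 5 - \left(2 + P\right) P = 5 - P \left(2 + P\right)$)
$X{\left(V \right)} = -3$ ($X{\left(V \right)} = 5 - \left(-4\right)^{2} - -8 = 5 - 16 + 8 = -3$)
$X{\left(13 \right)} + k u{\left(-7,13 \right)} = -3 + 111 \cdot 5 \cdot 13 = -3 + 111 \cdot 65 = -3 + 7215 = 7212$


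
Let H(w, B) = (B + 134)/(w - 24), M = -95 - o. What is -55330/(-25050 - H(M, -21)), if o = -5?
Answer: 6307620/2855587 ≈ 2.2089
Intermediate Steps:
M = -90 (M = -95 - 1*(-5) = -95 + 5 = -90)
H(w, B) = (134 + B)/(-24 + w)
-55330/(-25050 - H(M, -21)) = -55330/(-25050 - (134 - 21)/(-24 - 90)) = -55330/(-25050 - 113/(-114)) = -55330/(-25050 - (-1)*113/114) = -55330/(-25050 - 1*(-113/114)) = -55330/(-25050 + 113/114) = -55330/(-2855587/114) = -55330*(-114/2855587) = 6307620/2855587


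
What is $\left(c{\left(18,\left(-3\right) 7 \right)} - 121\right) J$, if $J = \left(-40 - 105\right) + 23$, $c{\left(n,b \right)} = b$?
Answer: $17324$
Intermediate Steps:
$J = -122$ ($J = \left(-40 - 105\right) + 23 = -145 + 23 = -122$)
$\left(c{\left(18,\left(-3\right) 7 \right)} - 121\right) J = \left(\left(-3\right) 7 - 121\right) \left(-122\right) = \left(-21 - 121\right) \left(-122\right) = \left(-142\right) \left(-122\right) = 17324$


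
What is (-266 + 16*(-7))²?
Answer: 142884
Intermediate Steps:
(-266 + 16*(-7))² = (-266 - 112)² = (-378)² = 142884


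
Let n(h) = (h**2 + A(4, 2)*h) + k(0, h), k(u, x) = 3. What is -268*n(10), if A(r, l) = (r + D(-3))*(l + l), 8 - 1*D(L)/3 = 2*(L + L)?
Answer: -713684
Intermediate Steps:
D(L) = 24 - 12*L (D(L) = 24 - 6*(L + L) = 24 - 6*2*L = 24 - 12*L)
A(r, l) = 2*l*(60 + r) (A(r, l) = (r + (24 - 12*(-3)))*(l + l) = (r + (24 + 36))*(2*l) = (r + 60)*(2*l) = (60 + r)*(2*l) = 2*l*(60 + r))
n(h) = 3 + h**2 + 256*h (n(h) = (h**2 + (2*2*(60 + 4))*h) + 3 = (h**2 + (2*2*64)*h) + 3 = (h**2 + 256*h) + 3 = 3 + h**2 + 256*h)
-268*n(10) = -268*(3 + 10**2 + 256*10) = -268*(3 + 100 + 2560) = -268*2663 = -713684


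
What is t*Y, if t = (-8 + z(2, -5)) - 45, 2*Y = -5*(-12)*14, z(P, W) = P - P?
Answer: -22260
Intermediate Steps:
z(P, W) = 0
Y = 420 (Y = (-5*(-12)*14)/2 = (60*14)/2 = (½)*840 = 420)
t = -53 (t = (-8 + 0) - 45 = -8 - 45 = -53)
t*Y = -53*420 = -22260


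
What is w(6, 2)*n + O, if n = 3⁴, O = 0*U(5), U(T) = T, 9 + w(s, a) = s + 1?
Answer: -162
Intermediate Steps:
w(s, a) = -8 + s (w(s, a) = -9 + (s + 1) = -9 + (1 + s) = -8 + s)
O = 0 (O = 0*5 = 0)
n = 81
w(6, 2)*n + O = (-8 + 6)*81 + 0 = -2*81 + 0 = -162 + 0 = -162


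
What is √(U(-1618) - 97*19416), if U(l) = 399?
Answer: 3*I*√209217 ≈ 1372.2*I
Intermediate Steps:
√(U(-1618) - 97*19416) = √(399 - 97*19416) = √(399 - 1883352) = √(-1882953) = 3*I*√209217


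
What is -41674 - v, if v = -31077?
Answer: -10597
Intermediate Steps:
-41674 - v = -41674 - 1*(-31077) = -41674 + 31077 = -10597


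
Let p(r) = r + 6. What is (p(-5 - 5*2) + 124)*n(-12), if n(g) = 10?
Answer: 1150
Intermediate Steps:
p(r) = 6 + r
(p(-5 - 5*2) + 124)*n(-12) = ((6 + (-5 - 5*2)) + 124)*10 = ((6 + (-5 - 10)) + 124)*10 = ((6 - 15) + 124)*10 = (-9 + 124)*10 = 115*10 = 1150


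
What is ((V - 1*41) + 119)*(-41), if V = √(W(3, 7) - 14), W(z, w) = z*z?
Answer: -3198 - 41*I*√5 ≈ -3198.0 - 91.679*I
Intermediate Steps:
W(z, w) = z²
V = I*√5 (V = √(3² - 14) = √(9 - 14) = √(-5) = I*√5 ≈ 2.2361*I)
((V - 1*41) + 119)*(-41) = ((I*√5 - 1*41) + 119)*(-41) = ((I*√5 - 41) + 119)*(-41) = ((-41 + I*√5) + 119)*(-41) = (78 + I*√5)*(-41) = -3198 - 41*I*√5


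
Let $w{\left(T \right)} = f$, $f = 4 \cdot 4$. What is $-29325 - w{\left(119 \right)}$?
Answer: $-29341$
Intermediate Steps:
$f = 16$
$w{\left(T \right)} = 16$
$-29325 - w{\left(119 \right)} = -29325 - 16 = -29341$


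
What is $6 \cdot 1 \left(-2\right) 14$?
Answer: $-168$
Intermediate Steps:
$6 \cdot 1 \left(-2\right) 14 = 6 \left(-2\right) 14 = \left(-12\right) 14 = -168$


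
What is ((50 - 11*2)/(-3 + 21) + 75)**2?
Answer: 474721/81 ≈ 5860.8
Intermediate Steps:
((50 - 11*2)/(-3 + 21) + 75)**2 = ((50 - 22)/18 + 75)**2 = (28*(1/18) + 75)**2 = (14/9 + 75)**2 = (689/9)**2 = 474721/81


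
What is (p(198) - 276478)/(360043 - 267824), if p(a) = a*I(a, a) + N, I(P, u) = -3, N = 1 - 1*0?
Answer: -277071/92219 ≈ -3.0045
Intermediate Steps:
N = 1 (N = 1 + 0 = 1)
p(a) = 1 - 3*a (p(a) = a*(-3) + 1 = -3*a + 1 = 1 - 3*a)
(p(198) - 276478)/(360043 - 267824) = ((1 - 3*198) - 276478)/(360043 - 267824) = ((1 - 594) - 276478)/92219 = (-593 - 276478)*(1/92219) = -277071*1/92219 = -277071/92219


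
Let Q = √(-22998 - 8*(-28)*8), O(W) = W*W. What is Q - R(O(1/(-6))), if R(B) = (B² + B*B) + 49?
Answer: -31753/648 + I*√21206 ≈ -49.002 + 145.62*I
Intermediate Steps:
O(W) = W²
Q = I*√21206 (Q = √(-22998 + 224*8) = √(-22998 + 1792) = √(-21206) = I*√21206 ≈ 145.62*I)
R(B) = 49 + 2*B² (R(B) = (B² + B²) + 49 = 2*B² + 49 = 49 + 2*B²)
Q - R(O(1/(-6))) = I*√21206 - (49 + 2*((1/(-6))²)²) = I*√21206 - (49 + 2*((-⅙)²)²) = I*√21206 - (49 + 2*(1/36)²) = I*√21206 - (49 + 2*(1/1296)) = I*√21206 - (49 + 1/648) = I*√21206 - 1*31753/648 = I*√21206 - 31753/648 = -31753/648 + I*√21206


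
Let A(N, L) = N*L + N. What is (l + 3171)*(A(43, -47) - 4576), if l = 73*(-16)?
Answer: -13127662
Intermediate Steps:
A(N, L) = N + L*N (A(N, L) = L*N + N = N + L*N)
l = -1168
(l + 3171)*(A(43, -47) - 4576) = (-1168 + 3171)*(43*(1 - 47) - 4576) = 2003*(43*(-46) - 4576) = 2003*(-1978 - 4576) = 2003*(-6554) = -13127662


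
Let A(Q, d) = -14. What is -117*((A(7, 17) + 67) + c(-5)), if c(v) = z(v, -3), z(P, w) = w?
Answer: -5850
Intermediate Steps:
c(v) = -3
-117*((A(7, 17) + 67) + c(-5)) = -117*((-14 + 67) - 3) = -117*(53 - 3) = -117*50 = -5850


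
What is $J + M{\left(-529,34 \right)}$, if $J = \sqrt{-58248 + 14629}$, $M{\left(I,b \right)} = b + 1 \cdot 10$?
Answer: $44 + i \sqrt{43619} \approx 44.0 + 208.85 i$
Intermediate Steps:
$M{\left(I,b \right)} = 10 + b$ ($M{\left(I,b \right)} = b + 10 = 10 + b$)
$J = i \sqrt{43619}$ ($J = \sqrt{-43619} = i \sqrt{43619} \approx 208.85 i$)
$J + M{\left(-529,34 \right)} = i \sqrt{43619} + \left(10 + 34\right) = i \sqrt{43619} + 44 = 44 + i \sqrt{43619}$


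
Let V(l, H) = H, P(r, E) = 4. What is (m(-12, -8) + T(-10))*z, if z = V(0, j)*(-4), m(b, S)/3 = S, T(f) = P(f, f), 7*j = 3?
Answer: 240/7 ≈ 34.286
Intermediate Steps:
j = 3/7 (j = (⅐)*3 = 3/7 ≈ 0.42857)
T(f) = 4
m(b, S) = 3*S
z = -12/7 (z = (3/7)*(-4) = -12/7 ≈ -1.7143)
(m(-12, -8) + T(-10))*z = (3*(-8) + 4)*(-12/7) = (-24 + 4)*(-12/7) = -20*(-12/7) = 240/7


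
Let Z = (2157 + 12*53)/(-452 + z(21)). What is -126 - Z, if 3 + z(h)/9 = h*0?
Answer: -57561/479 ≈ -120.17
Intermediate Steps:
z(h) = -27 (z(h) = -27 + 9*(h*0) = -27 + 9*0 = -27 + 0 = -27)
Z = -2793/479 (Z = (2157 + 12*53)/(-452 - 27) = (2157 + 636)/(-479) = 2793*(-1/479) = -2793/479 ≈ -5.8309)
-126 - Z = -126 - 1*(-2793/479) = -126 + 2793/479 = -57561/479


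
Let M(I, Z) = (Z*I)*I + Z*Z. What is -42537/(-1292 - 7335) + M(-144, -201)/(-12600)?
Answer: 803204681/2415560 ≈ 332.51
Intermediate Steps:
M(I, Z) = Z² + Z*I² (M(I, Z) = (I*Z)*I + Z² = Z*I² + Z² = Z² + Z*I²)
-42537/(-1292 - 7335) + M(-144, -201)/(-12600) = -42537/(-1292 - 7335) - 201*(-201 + (-144)²)/(-12600) = -42537/(-8627) - 201*(-201 + 20736)*(-1/12600) = -42537*(-1/8627) - 201*20535*(-1/12600) = 42537/8627 - 4127535*(-1/12600) = 42537/8627 + 91723/280 = 803204681/2415560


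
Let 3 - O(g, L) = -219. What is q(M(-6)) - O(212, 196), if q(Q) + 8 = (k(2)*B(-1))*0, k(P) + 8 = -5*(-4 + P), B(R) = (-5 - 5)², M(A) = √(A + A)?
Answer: -230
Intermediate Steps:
O(g, L) = 222 (O(g, L) = 3 - 1*(-219) = 3 + 219 = 222)
M(A) = √2*√A (M(A) = √(2*A) = √2*√A)
B(R) = 100 (B(R) = (-10)² = 100)
k(P) = 12 - 5*P (k(P) = -8 - 5*(-4 + P) = -8 + (20 - 5*P) = 12 - 5*P)
q(Q) = -8 (q(Q) = -8 + ((12 - 5*2)*100)*0 = -8 + ((12 - 10)*100)*0 = -8 + (2*100)*0 = -8 + 200*0 = -8 + 0 = -8)
q(M(-6)) - O(212, 196) = -8 - 1*222 = -8 - 222 = -230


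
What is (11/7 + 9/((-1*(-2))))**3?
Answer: 614125/2744 ≈ 223.81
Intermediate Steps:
(11/7 + 9/((-1*(-2))))**3 = (11*(1/7) + 9/2)**3 = (11/7 + 9*(1/2))**3 = (11/7 + 9/2)**3 = (85/14)**3 = 614125/2744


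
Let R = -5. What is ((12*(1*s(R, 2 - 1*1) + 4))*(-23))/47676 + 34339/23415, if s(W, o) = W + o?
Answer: 34339/23415 ≈ 1.4665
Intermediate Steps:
((12*(1*s(R, 2 - 1*1) + 4))*(-23))/47676 + 34339/23415 = ((12*(1*(-5 + (2 - 1*1)) + 4))*(-23))/47676 + 34339/23415 = ((12*(1*(-5 + (2 - 1)) + 4))*(-23))*(1/47676) + 34339*(1/23415) = ((12*(1*(-5 + 1) + 4))*(-23))*(1/47676) + 34339/23415 = ((12*(1*(-4) + 4))*(-23))*(1/47676) + 34339/23415 = ((12*(-4 + 4))*(-23))*(1/47676) + 34339/23415 = ((12*0)*(-23))*(1/47676) + 34339/23415 = (0*(-23))*(1/47676) + 34339/23415 = 0*(1/47676) + 34339/23415 = 0 + 34339/23415 = 34339/23415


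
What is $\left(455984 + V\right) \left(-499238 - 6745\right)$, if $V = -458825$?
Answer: $1437497703$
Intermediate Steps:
$\left(455984 + V\right) \left(-499238 - 6745\right) = \left(455984 - 458825\right) \left(-499238 - 6745\right) = - 2841 \left(-499238 - 6745\right) = \left(-2841\right) \left(-505983\right) = 1437497703$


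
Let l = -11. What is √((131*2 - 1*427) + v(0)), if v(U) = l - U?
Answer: 4*I*√11 ≈ 13.266*I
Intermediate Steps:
v(U) = -11 - U
√((131*2 - 1*427) + v(0)) = √((131*2 - 1*427) + (-11 - 1*0)) = √((262 - 427) + (-11 + 0)) = √(-165 - 11) = √(-176) = 4*I*√11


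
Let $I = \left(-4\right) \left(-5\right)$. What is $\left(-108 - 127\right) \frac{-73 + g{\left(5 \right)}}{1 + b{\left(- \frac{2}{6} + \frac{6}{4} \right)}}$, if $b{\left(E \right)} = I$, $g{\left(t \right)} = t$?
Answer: $\frac{15980}{21} \approx 760.95$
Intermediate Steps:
$I = 20$
$b{\left(E \right)} = 20$
$\left(-108 - 127\right) \frac{-73 + g{\left(5 \right)}}{1 + b{\left(- \frac{2}{6} + \frac{6}{4} \right)}} = \left(-108 - 127\right) \frac{-73 + 5}{1 + 20} = - 235 \left(- \frac{68}{21}\right) = - 235 \left(\left(-68\right) \frac{1}{21}\right) = \left(-235\right) \left(- \frac{68}{21}\right) = \frac{15980}{21}$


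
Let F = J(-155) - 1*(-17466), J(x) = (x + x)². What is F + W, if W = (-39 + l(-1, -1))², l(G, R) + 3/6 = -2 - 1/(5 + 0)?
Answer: 11530489/100 ≈ 1.1530e+5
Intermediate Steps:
J(x) = 4*x² (J(x) = (2*x)² = 4*x²)
l(G, R) = -27/10 (l(G, R) = -½ + (-2 - 1/(5 + 0)) = -½ + (-2 - 1/5) = -½ + (-2 - 1*⅕) = -½ + (-2 - ⅕) = -½ - 11/5 = -27/10)
F = 113566 (F = 4*(-155)² - 1*(-17466) = 4*24025 + 17466 = 96100 + 17466 = 113566)
W = 173889/100 (W = (-39 - 27/10)² = (-417/10)² = 173889/100 ≈ 1738.9)
F + W = 113566 + 173889/100 = 11530489/100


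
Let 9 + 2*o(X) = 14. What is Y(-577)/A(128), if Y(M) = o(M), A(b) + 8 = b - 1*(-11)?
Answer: 5/262 ≈ 0.019084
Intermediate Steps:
o(X) = 5/2 (o(X) = -9/2 + (1/2)*14 = -9/2 + 7 = 5/2)
A(b) = 3 + b (A(b) = -8 + (b - 1*(-11)) = -8 + (b + 11) = -8 + (11 + b) = 3 + b)
Y(M) = 5/2
Y(-577)/A(128) = 5/(2*(3 + 128)) = (5/2)/131 = (5/2)*(1/131) = 5/262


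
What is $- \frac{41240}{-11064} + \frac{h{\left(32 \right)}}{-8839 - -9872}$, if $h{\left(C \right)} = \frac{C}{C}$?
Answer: $\frac{5326498}{1428639} \approx 3.7284$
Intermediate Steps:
$h{\left(C \right)} = 1$
$- \frac{41240}{-11064} + \frac{h{\left(32 \right)}}{-8839 - -9872} = - \frac{41240}{-11064} + 1 \frac{1}{-8839 - -9872} = \left(-41240\right) \left(- \frac{1}{11064}\right) + 1 \frac{1}{-8839 + 9872} = \frac{5155}{1383} + 1 \cdot \frac{1}{1033} = \frac{5155}{1383} + \frac{1}{1033} = \frac{5326498}{1428639}$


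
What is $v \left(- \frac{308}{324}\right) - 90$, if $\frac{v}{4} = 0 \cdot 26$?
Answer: $-90$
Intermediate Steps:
$v = 0$ ($v = 4 \cdot 0 \cdot 26 = 4 \cdot 0 = 0$)
$v \left(- \frac{308}{324}\right) - 90 = 0 \left(- \frac{308}{324}\right) - 90 = 0 \left(\left(-308\right) \frac{1}{324}\right) - 90 = 0 \left(- \frac{77}{81}\right) - 90 = 0 - 90 = -90$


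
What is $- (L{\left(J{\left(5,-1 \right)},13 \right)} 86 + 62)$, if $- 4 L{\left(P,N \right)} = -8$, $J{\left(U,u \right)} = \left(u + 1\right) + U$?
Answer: $-234$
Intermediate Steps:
$J{\left(U,u \right)} = 1 + U + u$ ($J{\left(U,u \right)} = \left(1 + u\right) + U = 1 + U + u$)
$L{\left(P,N \right)} = 2$ ($L{\left(P,N \right)} = \left(- \frac{1}{4}\right) \left(-8\right) = 2$)
$- (L{\left(J{\left(5,-1 \right)},13 \right)} 86 + 62) = - (2 \cdot 86 + 62) = - (172 + 62) = \left(-1\right) 234 = -234$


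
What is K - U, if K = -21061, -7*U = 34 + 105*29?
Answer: -144348/7 ≈ -20621.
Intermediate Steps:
U = -3079/7 (U = -(34 + 105*29)/7 = -(34 + 3045)/7 = -1/7*3079 = -3079/7 ≈ -439.86)
K - U = -21061 - 1*(-3079/7) = -21061 + 3079/7 = -144348/7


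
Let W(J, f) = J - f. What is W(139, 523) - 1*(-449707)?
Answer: 449323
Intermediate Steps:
W(139, 523) - 1*(-449707) = (139 - 1*523) - 1*(-449707) = (139 - 523) + 449707 = -384 + 449707 = 449323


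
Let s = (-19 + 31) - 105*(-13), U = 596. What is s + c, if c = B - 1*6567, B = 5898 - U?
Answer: 112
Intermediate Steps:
s = 1377 (s = 12 + 1365 = 1377)
B = 5302 (B = 5898 - 1*596 = 5898 - 596 = 5302)
c = -1265 (c = 5302 - 1*6567 = 5302 - 6567 = -1265)
s + c = 1377 - 1265 = 112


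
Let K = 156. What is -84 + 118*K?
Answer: 18324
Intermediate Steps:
-84 + 118*K = -84 + 118*156 = -84 + 18408 = 18324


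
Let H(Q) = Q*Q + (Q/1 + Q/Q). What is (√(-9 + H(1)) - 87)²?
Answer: (87 - I*√6)² ≈ 7563.0 - 426.21*I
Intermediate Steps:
H(Q) = 1 + Q + Q² (H(Q) = Q² + (Q*1 + 1) = Q² + (Q + 1) = Q² + (1 + Q) = 1 + Q + Q²)
(√(-9 + H(1)) - 87)² = (√(-9 + (1 + 1 + 1²)) - 87)² = (√(-9 + (1 + 1 + 1)) - 87)² = (√(-9 + 3) - 87)² = (√(-6) - 87)² = (I*√6 - 87)² = (-87 + I*√6)²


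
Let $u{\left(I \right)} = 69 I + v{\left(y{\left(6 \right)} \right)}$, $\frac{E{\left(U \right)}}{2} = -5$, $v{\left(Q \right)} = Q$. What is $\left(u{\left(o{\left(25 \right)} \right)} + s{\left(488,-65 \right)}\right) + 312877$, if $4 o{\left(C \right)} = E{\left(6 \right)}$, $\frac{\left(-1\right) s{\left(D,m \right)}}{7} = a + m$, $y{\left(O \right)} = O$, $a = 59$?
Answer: $\frac{625505}{2} \approx 3.1275 \cdot 10^{5}$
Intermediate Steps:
$E{\left(U \right)} = -10$ ($E{\left(U \right)} = 2 \left(-5\right) = -10$)
$s{\left(D,m \right)} = -413 - 7 m$ ($s{\left(D,m \right)} = - 7 \left(59 + m\right) = -413 - 7 m$)
$o{\left(C \right)} = - \frac{5}{2}$ ($o{\left(C \right)} = \frac{1}{4} \left(-10\right) = - \frac{5}{2}$)
$u{\left(I \right)} = 6 + 69 I$ ($u{\left(I \right)} = 69 I + 6 = 6 + 69 I$)
$\left(u{\left(o{\left(25 \right)} \right)} + s{\left(488,-65 \right)}\right) + 312877 = \left(\left(6 + 69 \left(- \frac{5}{2}\right)\right) - -42\right) + 312877 = \left(\left(6 - \frac{345}{2}\right) + \left(-413 + 455\right)\right) + 312877 = \left(- \frac{333}{2} + 42\right) + 312877 = - \frac{249}{2} + 312877 = \frac{625505}{2}$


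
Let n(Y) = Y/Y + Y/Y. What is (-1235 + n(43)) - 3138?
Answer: -4371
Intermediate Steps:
n(Y) = 2 (n(Y) = 1 + 1 = 2)
(-1235 + n(43)) - 3138 = (-1235 + 2) - 3138 = -1233 - 3138 = -4371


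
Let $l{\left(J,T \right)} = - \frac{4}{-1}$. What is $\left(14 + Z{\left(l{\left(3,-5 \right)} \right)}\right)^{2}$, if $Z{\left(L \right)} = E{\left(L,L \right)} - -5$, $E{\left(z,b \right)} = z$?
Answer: $529$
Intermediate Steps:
$l{\left(J,T \right)} = 4$ ($l{\left(J,T \right)} = \left(-4\right) \left(-1\right) = 4$)
$Z{\left(L \right)} = 5 + L$ ($Z{\left(L \right)} = L - -5 = L + 5 = 5 + L$)
$\left(14 + Z{\left(l{\left(3,-5 \right)} \right)}\right)^{2} = \left(14 + \left(5 + 4\right)\right)^{2} = \left(14 + 9\right)^{2} = 23^{2} = 529$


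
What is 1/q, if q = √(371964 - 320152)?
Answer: √12953/25906 ≈ 0.0043932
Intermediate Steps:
q = 2*√12953 (q = √51812 = 2*√12953 ≈ 227.62)
1/q = 1/(2*√12953) = √12953/25906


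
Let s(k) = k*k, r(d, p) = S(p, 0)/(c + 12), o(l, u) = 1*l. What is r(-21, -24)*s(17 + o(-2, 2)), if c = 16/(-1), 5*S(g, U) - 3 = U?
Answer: -135/4 ≈ -33.750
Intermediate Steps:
S(g, U) = ⅗ + U/5
c = -16 (c = 16*(-1) = -16)
o(l, u) = l
r(d, p) = -3/20 (r(d, p) = (⅗ + (⅕)*0)/(-16 + 12) = (⅗ + 0)/(-4) = (⅗)*(-¼) = -3/20)
s(k) = k²
r(-21, -24)*s(17 + o(-2, 2)) = -3*(17 - 2)²/20 = -3/20*15² = -3/20*225 = -135/4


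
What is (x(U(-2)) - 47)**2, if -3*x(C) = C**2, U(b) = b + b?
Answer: 24649/9 ≈ 2738.8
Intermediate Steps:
U(b) = 2*b
x(C) = -C**2/3
(x(U(-2)) - 47)**2 = (-(2*(-2))**2/3 - 47)**2 = (-1/3*(-4)**2 - 47)**2 = (-1/3*16 - 47)**2 = (-16/3 - 47)**2 = (-157/3)**2 = 24649/9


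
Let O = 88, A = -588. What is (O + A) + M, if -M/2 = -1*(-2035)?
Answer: -4570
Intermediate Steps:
M = -4070 (M = -(-2)*(-2035) = -2*2035 = -4070)
(O + A) + M = (88 - 588) - 4070 = -500 - 4070 = -4570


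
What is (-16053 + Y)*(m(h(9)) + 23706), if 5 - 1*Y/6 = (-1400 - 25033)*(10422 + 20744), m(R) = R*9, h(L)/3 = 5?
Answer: 117842468850045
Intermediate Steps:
h(L) = 15 (h(L) = 3*5 = 15)
m(R) = 9*R
Y = 4942865298 (Y = 30 - 6*(-1400 - 25033)*(10422 + 20744) = 30 - (-158598)*31166 = 30 - 6*(-823810878) = 30 + 4942865268 = 4942865298)
(-16053 + Y)*(m(h(9)) + 23706) = (-16053 + 4942865298)*(9*15 + 23706) = 4942849245*(135 + 23706) = 4942849245*23841 = 117842468850045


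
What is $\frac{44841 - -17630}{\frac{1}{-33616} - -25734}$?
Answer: $\frac{2100025136}{865074143} \approx 2.4276$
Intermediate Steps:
$\frac{44841 - -17630}{\frac{1}{-33616} - -25734} = \frac{44841 + 17630}{- \frac{1}{33616} + 25734} = \frac{62471}{\frac{865074143}{33616}} = 62471 \cdot \frac{33616}{865074143} = \frac{2100025136}{865074143}$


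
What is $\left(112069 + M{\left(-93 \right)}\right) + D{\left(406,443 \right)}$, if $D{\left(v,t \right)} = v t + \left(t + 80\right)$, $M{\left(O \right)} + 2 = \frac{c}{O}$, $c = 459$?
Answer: $\frac{9065735}{31} \approx 2.9244 \cdot 10^{5}$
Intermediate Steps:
$M{\left(O \right)} = -2 + \frac{459}{O}$
$D{\left(v,t \right)} = 80 + t + t v$ ($D{\left(v,t \right)} = t v + \left(80 + t\right) = 80 + t + t v$)
$\left(112069 + M{\left(-93 \right)}\right) + D{\left(406,443 \right)} = \left(112069 + \left(-2 + \frac{459}{-93}\right)\right) + \left(80 + 443 + 443 \cdot 406\right) = \left(112069 + \left(-2 + 459 \left(- \frac{1}{93}\right)\right)\right) + \left(80 + 443 + 179858\right) = \left(112069 - \frac{215}{31}\right) + 180381 = \frac{3473924}{31} + 180381 = \frac{9065735}{31}$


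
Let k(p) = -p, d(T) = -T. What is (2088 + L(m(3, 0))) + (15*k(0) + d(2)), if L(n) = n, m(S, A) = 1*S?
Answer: 2089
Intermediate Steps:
m(S, A) = S
(2088 + L(m(3, 0))) + (15*k(0) + d(2)) = (2088 + 3) + (15*(-1*0) - 1*2) = 2091 + (15*0 - 2) = 2091 + (0 - 2) = 2091 - 2 = 2089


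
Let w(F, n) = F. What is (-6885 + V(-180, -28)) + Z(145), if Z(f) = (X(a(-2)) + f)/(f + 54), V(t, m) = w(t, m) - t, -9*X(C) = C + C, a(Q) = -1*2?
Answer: -12329726/1791 ≈ -6884.3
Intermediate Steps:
a(Q) = -2
X(C) = -2*C/9 (X(C) = -(C + C)/9 = -2*C/9)
V(t, m) = 0 (V(t, m) = t - t = 0)
Z(f) = (4/9 + f)/(54 + f) (Z(f) = (-2/9*(-2) + f)/(f + 54) = (4/9 + f)/(54 + f))
(-6885 + V(-180, -28)) + Z(145) = (-6885 + 0) + (4/9 + 145)/(54 + 145) = -6885 + (1309/9)/199 = -6885 + (1/199)*(1309/9) = -6885 + 1309/1791 = -12329726/1791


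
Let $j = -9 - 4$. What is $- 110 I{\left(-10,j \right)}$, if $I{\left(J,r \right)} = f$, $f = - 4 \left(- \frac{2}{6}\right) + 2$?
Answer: $- \frac{1100}{3} \approx -366.67$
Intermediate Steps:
$j = -13$
$f = \frac{10}{3}$ ($f = - 4 \left(\left(-2\right) \frac{1}{6}\right) + 2 = \left(-4\right) \left(- \frac{1}{3}\right) + 2 = \frac{4}{3} + 2 = \frac{10}{3} \approx 3.3333$)
$I{\left(J,r \right)} = \frac{10}{3}$
$- 110 I{\left(-10,j \right)} = \left(-110\right) \frac{10}{3} = - \frac{1100}{3}$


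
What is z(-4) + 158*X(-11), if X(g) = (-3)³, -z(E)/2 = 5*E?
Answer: -4226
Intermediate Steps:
z(E) = -10*E
X(g) = -27
z(-4) + 158*X(-11) = -10*(-4) + 158*(-27) = 40 - 4266 = -4226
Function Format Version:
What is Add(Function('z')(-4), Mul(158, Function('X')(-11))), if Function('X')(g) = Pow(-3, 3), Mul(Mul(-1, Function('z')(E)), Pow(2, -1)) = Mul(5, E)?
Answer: -4226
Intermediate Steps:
Function('z')(E) = Mul(-10, E) (Function('z')(E) = Mul(-2, Mul(5, E)) = Mul(-10, E))
Function('X')(g) = -27
Add(Function('z')(-4), Mul(158, Function('X')(-11))) = Add(Mul(-10, -4), Mul(158, -27)) = Add(40, -4266) = -4226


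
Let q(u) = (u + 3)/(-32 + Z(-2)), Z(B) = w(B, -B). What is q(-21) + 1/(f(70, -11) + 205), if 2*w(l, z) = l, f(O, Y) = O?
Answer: 151/275 ≈ 0.54909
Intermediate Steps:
w(l, z) = l/2
Z(B) = B/2
q(u) = -1/11 - u/33 (q(u) = (u + 3)/(-32 + (½)*(-2)) = (3 + u)/(-32 - 1) = (3 + u)/(-33) = (3 + u)*(-1/33) = -1/11 - u/33)
q(-21) + 1/(f(70, -11) + 205) = (-1/11 - 1/33*(-21)) + 1/(70 + 205) = (-1/11 + 7/11) + 1/275 = 6/11 + 1/275 = 151/275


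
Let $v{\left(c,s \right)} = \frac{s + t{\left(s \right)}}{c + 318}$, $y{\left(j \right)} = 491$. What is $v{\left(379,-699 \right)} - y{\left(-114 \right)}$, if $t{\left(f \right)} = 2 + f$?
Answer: $- \frac{343623}{697} \approx -493.0$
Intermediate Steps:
$v{\left(c,s \right)} = \frac{2 + 2 s}{318 + c}$ ($v{\left(c,s \right)} = \frac{s + \left(2 + s\right)}{c + 318} = \frac{2 + 2 s}{318 + c}$)
$v{\left(379,-699 \right)} - y{\left(-114 \right)} = \frac{2 \left(1 - 699\right)}{318 + 379} - 491 = 2 \cdot \frac{1}{697} \left(-698\right) - 491 = - \frac{1396}{697} - 491 = - \frac{343623}{697}$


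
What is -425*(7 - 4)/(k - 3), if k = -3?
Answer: 425/2 ≈ 212.50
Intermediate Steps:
-425*(7 - 4)/(k - 3) = -425*(7 - 4)/(-3 - 3) = -1275/(-6) = -1275*(-1)/6 = -425*(-½) = 425/2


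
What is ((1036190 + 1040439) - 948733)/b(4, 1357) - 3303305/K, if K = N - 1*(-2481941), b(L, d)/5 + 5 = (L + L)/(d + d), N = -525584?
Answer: -2994423736277329/66330284085 ≈ -45144.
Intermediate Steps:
b(L, d) = -25 + 5*L/d (b(L, d) = -25 + 5*((L + L)/(d + d)) = -25 + 5*((2*L)/((2*d))) = -25 + 5*((2*L)*(1/(2*d))) = -25 + 5*(L/d) = -25 + 5*L/d)
K = 1956357 (K = -525584 - 1*(-2481941) = -525584 + 2481941 = 1956357)
((1036190 + 1040439) - 948733)/b(4, 1357) - 3303305/K = ((1036190 + 1040439) - 948733)/(-25 + 5*4/1357) - 3303305/1956357 = (2076629 - 948733)/(-25 + 5*4*(1/1357)) - 3303305*1/1956357 = 1127896/(-25 + 20/1357) - 3303305/1956357 = 1127896/(-33905/1357) - 3303305/1956357 = 1127896*(-1357/33905) - 3303305/1956357 = -1530554872/33905 - 3303305/1956357 = -2994423736277329/66330284085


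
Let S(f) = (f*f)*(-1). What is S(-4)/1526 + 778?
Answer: 593606/763 ≈ 777.99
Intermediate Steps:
S(f) = -f² (S(f) = f²*(-1) = -f²)
S(-4)/1526 + 778 = -1*(-4)²/1526 + 778 = -1*16*(1/1526) + 778 = -16*1/1526 + 778 = -8/763 + 778 = 593606/763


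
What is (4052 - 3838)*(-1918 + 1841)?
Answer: -16478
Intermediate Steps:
(4052 - 3838)*(-1918 + 1841) = 214*(-77) = -16478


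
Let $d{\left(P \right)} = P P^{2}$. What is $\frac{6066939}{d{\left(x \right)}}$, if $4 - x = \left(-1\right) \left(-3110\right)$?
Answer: $- \frac{6066939}{29964315016} \approx -0.00020247$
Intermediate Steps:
$x = -3106$ ($x = 4 - \left(-1\right) \left(-3110\right) = 4 - 3110 = -3106$)
$d{\left(P \right)} = P^{3}$
$\frac{6066939}{d{\left(x \right)}} = \frac{6066939}{\left(-3106\right)^{3}} = \frac{6066939}{-29964315016} = 6066939 \left(- \frac{1}{29964315016}\right) = - \frac{6066939}{29964315016}$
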